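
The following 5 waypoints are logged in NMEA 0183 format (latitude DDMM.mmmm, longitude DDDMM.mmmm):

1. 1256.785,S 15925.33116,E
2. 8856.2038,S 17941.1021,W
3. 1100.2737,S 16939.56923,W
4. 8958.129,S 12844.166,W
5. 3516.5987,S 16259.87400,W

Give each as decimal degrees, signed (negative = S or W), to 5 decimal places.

1. -12.94642, 159.42219
2. -88.93673, -179.68504
3. -11.00456, -169.65949
4. -89.96882, -128.73610
5. -35.27665, -162.99790

Point 1:
  Latitude: degrees = first 2 digits = 12, minutes = 56.785; 12 + 56.785/60 = 12.946417
  S ⇒ negate
  Lon: degrees = first 3 digits = 159, minutes = 25.33116; 159 + 25.33116/60 = 159.422186
  E → positive
Point 2:
  φ: degrees = first 2 digits = 88, minutes = 56.2038; 88 + 56.2038/60 = 88.936730
  S → negative
  Longitude: split at 3 digits → 179° and 41.1021′; 179 + 41.1021/60 = 179.685035
  hemisphere W, so the sign is −
Point 3:
  Lat: split at 2 digits → 11° and 0.2737′; 11 + 0.2737/60 = 11.004562
  S ⇒ negate
  λ: split at 3 digits → 169° and 39.56923′; 169 + 39.56923/60 = 169.659487
  W ⇒ negate
Point 4:
  Lat: split at 2 digits → 89° and 58.129′; 89 + 58.129/60 = 89.968817
  S → negative
  λ: split at 3 digits → 128° and 44.166′; 128 + 44.166/60 = 128.736100
  hemisphere W, so the sign is −
Point 5:
  Latitude: degrees = first 2 digits = 35, minutes = 16.5987; 35 + 16.5987/60 = 35.276645
  S ⇒ negate
  Lon: degrees = first 3 digits = 162, minutes = 59.874; 162 + 59.874/60 = 162.997900
  W ⇒ negate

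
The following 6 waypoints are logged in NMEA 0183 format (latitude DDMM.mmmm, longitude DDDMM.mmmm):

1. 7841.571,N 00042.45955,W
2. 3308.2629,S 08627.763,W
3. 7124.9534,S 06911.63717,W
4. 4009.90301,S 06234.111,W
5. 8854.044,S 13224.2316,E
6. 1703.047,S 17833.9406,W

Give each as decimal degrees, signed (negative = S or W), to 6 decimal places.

1. 78.692850, -0.707659
2. -33.137715, -86.462717
3. -71.415890, -69.193953
4. -40.165050, -62.568517
5. -88.900733, 132.403860
6. -17.050783, -178.565677

Point 1:
  Latitude: degrees = first 2 digits = 78, minutes = 41.571; 78 + 41.571/60 = 78.6928500
  N ⇒ keep positive
  λ: degrees = first 3 digits = 0, minutes = 42.45955; 0 + 42.45955/60 = 0.7076592
  W → negative
Point 2:
  φ: split at 2 digits → 33° and 8.2629′; 33 + 8.2629/60 = 33.1377150
  S ⇒ negate
  λ: degrees = first 3 digits = 86, minutes = 27.763; 86 + 27.763/60 = 86.4627167
  hemisphere W, so the sign is −
Point 3:
  Latitude: degrees = first 2 digits = 71, minutes = 24.9534; 71 + 24.9534/60 = 71.4158900
  S ⇒ negate
  Longitude: degrees = first 3 digits = 69, minutes = 11.63717; 69 + 11.63717/60 = 69.1939528
  W ⇒ negate
Point 4:
  Lat: split at 2 digits → 40° and 9.90301′; 40 + 9.90301/60 = 40.1650502
  S ⇒ negate
  Lon: degrees = first 3 digits = 62, minutes = 34.111; 62 + 34.111/60 = 62.5685167
  hemisphere W, so the sign is −
Point 5:
  Latitude: degrees = first 2 digits = 88, minutes = 54.044; 88 + 54.044/60 = 88.9007333
  S → negative
  Lon: degrees = first 3 digits = 132, minutes = 24.2316; 132 + 24.2316/60 = 132.4038600
  E → positive
Point 6:
  Latitude: split at 2 digits → 17° and 3.047′; 17 + 3.047/60 = 17.0507833
  S → negative
  λ: split at 3 digits → 178° and 33.9406′; 178 + 33.9406/60 = 178.5656767
  W ⇒ negate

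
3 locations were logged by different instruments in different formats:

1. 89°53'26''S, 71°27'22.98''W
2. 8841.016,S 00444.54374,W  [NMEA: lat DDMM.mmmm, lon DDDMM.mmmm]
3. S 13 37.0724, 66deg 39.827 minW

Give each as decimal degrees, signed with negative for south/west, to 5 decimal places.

Point 1:
  Latitude: 89 + 53/60 + 26/3600 = 89.890556
  S → negative
  Lon: 71 + 27/60 + 22.98/3600 = 71.456383
  W → negative
Point 2:
  φ: split at 2 digits → 88° and 41.016′; 88 + 41.016/60 = 88.683600
  S → negative
  Longitude: split at 3 digits → 004° and 44.54374′; 4 + 44.54374/60 = 4.742396
  W ⇒ negate
Point 3:
  φ: 13 + 37.0724/60 = 13.617873
  hemisphere S, so the sign is −
  λ: 39.827′ = 0.663783°; total 66.663783
  W → negative

1. -89.89056, -71.45638
2. -88.68360, -4.74240
3. -13.61787, -66.66378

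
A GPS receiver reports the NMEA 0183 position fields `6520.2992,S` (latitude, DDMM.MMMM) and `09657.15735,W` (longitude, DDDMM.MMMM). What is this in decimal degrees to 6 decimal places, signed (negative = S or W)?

Lat: split at 2 digits → 65° and 20.2992′; 65 + 20.2992/60 = 65.3383200
S ⇒ negate
λ: split at 3 digits → 096° and 57.15735′; 96 + 57.15735/60 = 96.9526225
W ⇒ negate

-65.338320, -96.952623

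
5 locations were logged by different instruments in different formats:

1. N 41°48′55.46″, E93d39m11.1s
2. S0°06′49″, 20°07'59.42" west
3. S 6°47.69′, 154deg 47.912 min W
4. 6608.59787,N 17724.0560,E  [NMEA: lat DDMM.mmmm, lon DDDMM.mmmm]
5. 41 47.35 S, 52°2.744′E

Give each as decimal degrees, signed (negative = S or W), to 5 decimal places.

1. 41.81541, 93.65308
2. -0.11361, -20.13317
3. -6.79483, -154.79853
4. 66.14330, 177.40093
5. -41.78917, 52.04573

Point 1:
  φ: 48′ + 55.46″ = 48.92433′; 41 + 48.92433/60 = 41.815406
  N ⇒ keep positive
  λ: 39′ + 11.1″ = 39.18500′; 93 + 39.18500/60 = 93.653083
  E → positive
Point 2:
  Latitude: 6′ + 49″ = 6.81667′; 0 + 6.81667/60 = 0.113611
  S → negative
  Longitude: 20 + 7/60 + 59.42/3600 = 20.133172
  W → negative
Point 3:
  Latitude: 47.69′ = 0.794833°; total 6.794833
  hemisphere S, so the sign is −
  λ: 47.912′ = 0.798533°; total 154.798533
  W ⇒ negate
Point 4:
  Latitude: split at 2 digits → 66° and 8.59787′; 66 + 8.59787/60 = 66.143298
  N ⇒ keep positive
  Longitude: split at 3 digits → 177° and 24.056′; 177 + 24.056/60 = 177.400933
  E → positive
Point 5:
  Lat: 47.35′ = 0.789167°; total 41.789167
  S → negative
  λ: 52 + 2.744/60 = 52.045733
  E → positive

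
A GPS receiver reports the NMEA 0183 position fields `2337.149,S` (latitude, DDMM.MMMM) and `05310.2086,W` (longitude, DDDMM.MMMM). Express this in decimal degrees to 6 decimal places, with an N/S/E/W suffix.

23.619150° S, 53.170143° W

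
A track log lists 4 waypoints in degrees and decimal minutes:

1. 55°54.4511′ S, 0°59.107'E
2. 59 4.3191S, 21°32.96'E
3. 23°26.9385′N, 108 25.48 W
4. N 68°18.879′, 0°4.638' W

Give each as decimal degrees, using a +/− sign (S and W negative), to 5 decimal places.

1. -55.90752, 0.98512
2. -59.07199, 21.54933
3. 23.44898, -108.42467
4. 68.31465, -0.07730

Point 1:
  Lat: 55 + 54.4511/60 = 55.907518
  S ⇒ negate
  λ: 0 + 59.107/60 = 0.985117
  E ⇒ keep positive
Point 2:
  Lat: 4.3191′ = 0.071985°; total 59.071985
  S → negative
  λ: 32.96′ = 0.549333°; total 21.549333
  E → positive
Point 3:
  φ: 26.9385′ = 0.448975°; total 23.448975
  N → positive
  λ: 25.48′ = 0.424667°; total 108.424667
  W → negative
Point 4:
  Lat: 68 + 18.879/60 = 68.314650
  N ⇒ keep positive
  Lon: 0 + 4.638/60 = 0.077300
  W ⇒ negate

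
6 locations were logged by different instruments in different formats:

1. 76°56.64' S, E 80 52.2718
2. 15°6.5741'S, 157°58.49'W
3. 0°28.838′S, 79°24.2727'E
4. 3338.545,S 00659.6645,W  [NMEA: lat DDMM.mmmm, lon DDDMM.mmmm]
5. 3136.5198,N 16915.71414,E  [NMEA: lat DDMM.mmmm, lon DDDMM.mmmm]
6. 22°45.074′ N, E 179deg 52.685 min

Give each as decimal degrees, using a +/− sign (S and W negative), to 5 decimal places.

1. -76.94400, 80.87120
2. -15.10957, -157.97483
3. -0.48063, 79.40455
4. -33.64242, -6.99441
5. 31.60866, 169.26190
6. 22.75123, 179.87808

Point 1:
  Latitude: 76 + 56.64/60 = 76.944000
  S → negative
  Lon: 80 + 52.2718/60 = 80.871197
  E ⇒ keep positive
Point 2:
  Lat: 15 + 6.5741/60 = 15.109568
  hemisphere S, so the sign is −
  λ: 157 + 58.49/60 = 157.974833
  W → negative
Point 3:
  Lat: 0 + 28.838/60 = 0.480633
  S ⇒ negate
  Lon: 24.2727′ = 0.404545°; total 79.404545
  E → positive
Point 4:
  φ: degrees = first 2 digits = 33, minutes = 38.545; 33 + 38.545/60 = 33.642417
  S ⇒ negate
  Lon: degrees = first 3 digits = 6, minutes = 59.6645; 6 + 59.6645/60 = 6.994408
  W → negative
Point 5:
  Latitude: degrees = first 2 digits = 31, minutes = 36.5198; 31 + 36.5198/60 = 31.608663
  N ⇒ keep positive
  Lon: split at 3 digits → 169° and 15.71414′; 169 + 15.71414/60 = 169.261902
  E ⇒ keep positive
Point 6:
  Latitude: 22 + 45.074/60 = 22.751233
  N → positive
  Lon: 52.685′ = 0.878083°; total 179.878083
  E ⇒ keep positive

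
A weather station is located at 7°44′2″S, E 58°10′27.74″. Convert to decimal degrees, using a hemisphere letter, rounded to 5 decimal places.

φ: 7 + 44/60 + 2/3600 = 7.733889
Longitude: 58 + 10/60 + 27.74/3600 = 58.174372

7.73389° S, 58.17437° E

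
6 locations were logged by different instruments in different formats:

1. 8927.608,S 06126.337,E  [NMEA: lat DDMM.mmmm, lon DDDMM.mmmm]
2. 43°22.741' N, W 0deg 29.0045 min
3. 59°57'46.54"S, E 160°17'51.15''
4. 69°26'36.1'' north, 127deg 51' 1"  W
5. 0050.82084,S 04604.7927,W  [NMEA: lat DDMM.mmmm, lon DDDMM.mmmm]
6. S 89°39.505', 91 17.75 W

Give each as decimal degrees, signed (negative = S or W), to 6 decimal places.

Point 1:
  Latitude: split at 2 digits → 89° and 27.608′; 89 + 27.608/60 = 89.4601333
  hemisphere S, so the sign is −
  Lon: degrees = first 3 digits = 61, minutes = 26.337; 61 + 26.337/60 = 61.4389500
  E → positive
Point 2:
  Lat: 22.741′ = 0.379017°; total 43.3790167
  N ⇒ keep positive
  λ: 0 + 29.0045/60 = 0.4834083
  hemisphere W, so the sign is −
Point 3:
  Latitude: 59 + 57/60 + 46.54/3600 = 59.9629278
  S → negative
  Lon: 17′ + 51.15″ = 17.85250′; 160 + 17.85250/60 = 160.2975417
  E ⇒ keep positive
Point 4:
  Lat: 69° + 26/60 + 36.1/3600 = 69 + 0.433333 + 0.010028 = 69.4433611
  N → positive
  λ: 127 + 51/60 + 1/3600 = 127.8502778
  W ⇒ negate
Point 5:
  φ: degrees = first 2 digits = 0, minutes = 50.82084; 0 + 50.82084/60 = 0.8470140
  S ⇒ negate
  Longitude: split at 3 digits → 046° and 4.7927′; 46 + 4.7927/60 = 46.0798783
  W ⇒ negate
Point 6:
  Latitude: 89 + 39.505/60 = 89.6584167
  S ⇒ negate
  Lon: 91 + 17.75/60 = 91.2958333
  W ⇒ negate

1. -89.460133, 61.438950
2. 43.379017, -0.483408
3. -59.962928, 160.297542
4. 69.443361, -127.850278
5. -0.847014, -46.079878
6. -89.658417, -91.295833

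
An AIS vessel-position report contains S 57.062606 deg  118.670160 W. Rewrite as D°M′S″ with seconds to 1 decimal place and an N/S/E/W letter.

Latitude: 0.062606 × 60 = 3.75636′ → 3′, remainder × 60 = 45.382″
Lon: 0.670160 × 60 = 40.20960′ → 40′, remainder × 60 = 12.576″

57°03′45.4″ S, 118°40′12.6″ W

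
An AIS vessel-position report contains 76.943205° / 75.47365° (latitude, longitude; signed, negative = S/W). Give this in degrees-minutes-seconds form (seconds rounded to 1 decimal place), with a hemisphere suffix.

φ: 0.943205° → 56.59230′; 0.59230 × 60 = 35.538″
λ: whole degrees 75; 28.41900′ → 28′ and 25.140″

76°56′35.5″ N, 75°28′25.1″ E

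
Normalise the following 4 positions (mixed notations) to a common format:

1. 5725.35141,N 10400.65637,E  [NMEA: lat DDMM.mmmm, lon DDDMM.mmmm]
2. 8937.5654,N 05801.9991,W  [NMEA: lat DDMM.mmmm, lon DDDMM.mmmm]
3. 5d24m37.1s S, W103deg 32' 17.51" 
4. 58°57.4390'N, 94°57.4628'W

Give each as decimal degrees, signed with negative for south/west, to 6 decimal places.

Point 1:
  φ: split at 2 digits → 57° and 25.35141′; 57 + 25.35141/60 = 57.4225235
  N → positive
  λ: split at 3 digits → 104° and 0.65637′; 104 + 0.65637/60 = 104.0109395
  E → positive
Point 2:
  Lat: split at 2 digits → 89° and 37.5654′; 89 + 37.5654/60 = 89.6260900
  N → positive
  λ: degrees = first 3 digits = 58, minutes = 1.9991; 58 + 1.9991/60 = 58.0333183
  W ⇒ negate
Point 3:
  Lat: 24′ + 37.1″ = 24.61833′; 5 + 24.61833/60 = 5.4103056
  hemisphere S, so the sign is −
  Lon: 103° + 32/60 + 17.51/3600 = 103 + 0.533333 + 0.004864 = 103.5381972
  W → negative
Point 4:
  φ: 57.439′ = 0.957317°; total 58.9573167
  N ⇒ keep positive
  λ: 57.4628′ = 0.957713°; total 94.9577133
  W → negative

1. 57.422524, 104.010940
2. 89.626090, -58.033318
3. -5.410306, -103.538197
4. 58.957317, -94.957713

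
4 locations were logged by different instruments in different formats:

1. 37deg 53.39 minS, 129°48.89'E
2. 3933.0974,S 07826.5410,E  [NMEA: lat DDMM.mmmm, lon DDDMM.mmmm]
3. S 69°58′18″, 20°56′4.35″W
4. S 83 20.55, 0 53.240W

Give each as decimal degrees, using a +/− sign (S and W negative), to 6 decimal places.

Point 1:
  Latitude: 37 + 53.39/60 = 37.8898333
  S → negative
  Lon: 48.89′ = 0.814833°; total 129.8148333
  E ⇒ keep positive
Point 2:
  Lat: split at 2 digits → 39° and 33.0974′; 39 + 33.0974/60 = 39.5516233
  hemisphere S, so the sign is −
  Lon: split at 3 digits → 078° and 26.541′; 78 + 26.541/60 = 78.4423500
  E → positive
Point 3:
  φ: 58′ + 18″ = 58.30000′; 69 + 58.30000/60 = 69.9716667
  hemisphere S, so the sign is −
  Longitude: 20° + 56/60 + 4.35/3600 = 20 + 0.933333 + 0.001208 = 20.9345417
  W → negative
Point 4:
  φ: 20.55′ = 0.342500°; total 83.3425000
  hemisphere S, so the sign is −
  Lon: 0 + 53.24/60 = 0.8873333
  W ⇒ negate

1. -37.889833, 129.814833
2. -39.551623, 78.442350
3. -69.971667, -20.934542
4. -83.342500, -0.887333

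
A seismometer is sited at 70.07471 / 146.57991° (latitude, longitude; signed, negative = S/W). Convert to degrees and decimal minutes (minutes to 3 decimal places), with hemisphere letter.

70° 4.483′ N, 146° 34.795′ E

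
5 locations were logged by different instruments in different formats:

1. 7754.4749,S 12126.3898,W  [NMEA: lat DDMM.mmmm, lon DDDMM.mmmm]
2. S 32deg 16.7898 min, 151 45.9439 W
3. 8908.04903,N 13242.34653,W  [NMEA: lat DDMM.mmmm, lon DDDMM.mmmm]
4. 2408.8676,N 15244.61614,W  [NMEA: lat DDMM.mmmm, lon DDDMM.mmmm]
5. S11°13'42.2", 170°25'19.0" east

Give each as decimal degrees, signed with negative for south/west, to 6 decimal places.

1. -77.907915, -121.439830
2. -32.279830, -151.765732
3. 89.134151, -132.705776
4. 24.147793, -152.743602
5. -11.228389, 170.421944

Point 1:
  Latitude: split at 2 digits → 77° and 54.4749′; 77 + 54.4749/60 = 77.9079150
  S ⇒ negate
  Longitude: split at 3 digits → 121° and 26.3898′; 121 + 26.3898/60 = 121.4398300
  hemisphere W, so the sign is −
Point 2:
  Latitude: 16.7898′ = 0.279830°; total 32.2798300
  S → negative
  Lon: 45.9439′ = 0.765732°; total 151.7657317
  hemisphere W, so the sign is −
Point 3:
  Lat: split at 2 digits → 89° and 8.04903′; 89 + 8.04903/60 = 89.1341505
  N → positive
  Longitude: degrees = first 3 digits = 132, minutes = 42.34653; 132 + 42.34653/60 = 132.7057755
  W ⇒ negate
Point 4:
  φ: degrees = first 2 digits = 24, minutes = 8.8676; 24 + 8.8676/60 = 24.1477933
  N ⇒ keep positive
  Lon: degrees = first 3 digits = 152, minutes = 44.61614; 152 + 44.61614/60 = 152.7436023
  W → negative
Point 5:
  Lat: 13′ + 42.2″ = 13.70333′; 11 + 13.70333/60 = 11.2283889
  hemisphere S, so the sign is −
  Lon: 170° + 25/60 + 19/3600 = 170 + 0.416667 + 0.005278 = 170.4219444
  E ⇒ keep positive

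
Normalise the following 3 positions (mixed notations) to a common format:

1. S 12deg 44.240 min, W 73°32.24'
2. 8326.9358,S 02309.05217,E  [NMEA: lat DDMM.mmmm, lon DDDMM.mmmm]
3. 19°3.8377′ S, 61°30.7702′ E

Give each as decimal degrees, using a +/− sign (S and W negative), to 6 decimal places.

Point 1:
  Lat: 12 + 44.24/60 = 12.7373333
  S → negative
  λ: 73 + 32.24/60 = 73.5373333
  W → negative
Point 2:
  Lat: degrees = first 2 digits = 83, minutes = 26.9358; 83 + 26.9358/60 = 83.4489300
  S → negative
  Lon: degrees = first 3 digits = 23, minutes = 9.05217; 23 + 9.05217/60 = 23.1508695
  E ⇒ keep positive
Point 3:
  Lat: 19 + 3.8377/60 = 19.0639617
  hemisphere S, so the sign is −
  Longitude: 61 + 30.7702/60 = 61.5128367
  E → positive

1. -12.737333, -73.537333
2. -83.448930, 23.150870
3. -19.063962, 61.512837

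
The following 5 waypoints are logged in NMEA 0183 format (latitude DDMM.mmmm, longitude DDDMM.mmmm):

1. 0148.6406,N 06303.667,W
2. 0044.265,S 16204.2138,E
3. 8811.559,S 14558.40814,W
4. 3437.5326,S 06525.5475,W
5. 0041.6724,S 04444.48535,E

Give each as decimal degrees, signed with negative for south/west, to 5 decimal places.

Point 1:
  Lat: degrees = first 2 digits = 1, minutes = 48.6406; 1 + 48.6406/60 = 1.810677
  N ⇒ keep positive
  Longitude: split at 3 digits → 063° and 3.667′; 63 + 3.667/60 = 63.061117
  hemisphere W, so the sign is −
Point 2:
  Latitude: split at 2 digits → 00° and 44.265′; 0 + 44.265/60 = 0.737750
  S → negative
  Lon: split at 3 digits → 162° and 4.2138′; 162 + 4.2138/60 = 162.070230
  E → positive
Point 3:
  Latitude: split at 2 digits → 88° and 11.559′; 88 + 11.559/60 = 88.192650
  hemisphere S, so the sign is −
  λ: split at 3 digits → 145° and 58.40814′; 145 + 58.40814/60 = 145.973469
  hemisphere W, so the sign is −
Point 4:
  Latitude: split at 2 digits → 34° and 37.5326′; 34 + 37.5326/60 = 34.625543
  S → negative
  Longitude: split at 3 digits → 065° and 25.5475′; 65 + 25.5475/60 = 65.425792
  hemisphere W, so the sign is −
Point 5:
  Latitude: degrees = first 2 digits = 0, minutes = 41.6724; 0 + 41.6724/60 = 0.694540
  S ⇒ negate
  λ: split at 3 digits → 044° and 44.48535′; 44 + 44.48535/60 = 44.741423
  E → positive

1. 1.81068, -63.06112
2. -0.73775, 162.07023
3. -88.19265, -145.97347
4. -34.62554, -65.42579
5. -0.69454, 44.74142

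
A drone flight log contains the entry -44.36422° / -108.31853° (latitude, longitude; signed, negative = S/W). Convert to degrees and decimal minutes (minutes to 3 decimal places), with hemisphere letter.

44° 21.853′ S, 108° 19.112′ W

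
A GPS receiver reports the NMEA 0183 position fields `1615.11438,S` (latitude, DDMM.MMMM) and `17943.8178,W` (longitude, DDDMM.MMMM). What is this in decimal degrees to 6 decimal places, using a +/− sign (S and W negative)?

Latitude: degrees = first 2 digits = 16, minutes = 15.11438; 16 + 15.11438/60 = 16.2519063
hemisphere S, so the sign is −
Lon: split at 3 digits → 179° and 43.8178′; 179 + 43.8178/60 = 179.7302967
W ⇒ negate

-16.251906, -179.730297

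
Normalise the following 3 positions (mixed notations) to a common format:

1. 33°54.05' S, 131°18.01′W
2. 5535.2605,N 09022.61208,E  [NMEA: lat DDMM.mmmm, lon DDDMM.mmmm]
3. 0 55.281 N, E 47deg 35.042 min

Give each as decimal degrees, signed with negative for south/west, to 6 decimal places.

1. -33.900833, -131.300167
2. 55.587675, 90.376868
3. 0.921350, 47.584033

Point 1:
  Latitude: 33 + 54.05/60 = 33.9008333
  S ⇒ negate
  Lon: 18.01′ = 0.300167°; total 131.3001667
  hemisphere W, so the sign is −
Point 2:
  Lat: degrees = first 2 digits = 55, minutes = 35.2605; 55 + 35.2605/60 = 55.5876750
  N ⇒ keep positive
  Lon: split at 3 digits → 090° and 22.61208′; 90 + 22.61208/60 = 90.3768680
  E → positive
Point 3:
  φ: 55.281′ = 0.921350°; total 0.9213500
  N ⇒ keep positive
  Lon: 35.042′ = 0.584033°; total 47.5840333
  E ⇒ keep positive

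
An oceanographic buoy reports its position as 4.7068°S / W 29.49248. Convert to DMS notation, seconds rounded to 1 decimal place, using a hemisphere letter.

Latitude: 0.706800° → 42.40800′; 0.40800 × 60 = 24.480″
Lon: 0.492480 × 60 = 29.54880′ → 29′, remainder × 60 = 32.928″

4°42′24.5″ S, 29°29′32.9″ W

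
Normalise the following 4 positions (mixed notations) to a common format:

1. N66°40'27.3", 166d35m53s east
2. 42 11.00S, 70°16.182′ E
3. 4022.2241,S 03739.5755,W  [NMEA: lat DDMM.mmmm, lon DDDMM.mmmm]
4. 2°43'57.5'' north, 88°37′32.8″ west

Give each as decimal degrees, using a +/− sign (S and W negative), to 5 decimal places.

Point 1:
  φ: 66° + 40/60 + 27.3/3600 = 66 + 0.666667 + 0.007583 = 66.674250
  N ⇒ keep positive
  Longitude: 166° + 35/60 + 53/3600 = 166 + 0.583333 + 0.014722 = 166.598056
  E → positive
Point 2:
  Lat: 11′ = 0.183333°; total 42.183333
  hemisphere S, so the sign is −
  λ: 16.182′ = 0.269700°; total 70.269700
  E ⇒ keep positive
Point 3:
  Latitude: degrees = first 2 digits = 40, minutes = 22.2241; 40 + 22.2241/60 = 40.370402
  hemisphere S, so the sign is −
  Lon: split at 3 digits → 037° and 39.5755′; 37 + 39.5755/60 = 37.659592
  W ⇒ negate
Point 4:
  Latitude: 2 + 43/60 + 57.5/3600 = 2.732639
  N ⇒ keep positive
  λ: 88 + 37/60 + 32.8/3600 = 88.625778
  W → negative

1. 66.67425, 166.59806
2. -42.18333, 70.26970
3. -40.37040, -37.65959
4. 2.73264, -88.62578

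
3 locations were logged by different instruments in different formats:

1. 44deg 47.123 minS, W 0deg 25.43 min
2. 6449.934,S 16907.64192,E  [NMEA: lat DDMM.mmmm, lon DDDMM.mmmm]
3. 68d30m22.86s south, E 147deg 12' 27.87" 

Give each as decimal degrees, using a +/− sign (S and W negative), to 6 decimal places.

1. -44.785383, -0.423833
2. -64.832233, 169.127365
3. -68.506350, 147.207742

Point 1:
  Latitude: 47.123′ = 0.785383°; total 44.7853833
  hemisphere S, so the sign is −
  Lon: 25.43′ = 0.423833°; total 0.4238333
  W ⇒ negate
Point 2:
  φ: degrees = first 2 digits = 64, minutes = 49.934; 64 + 49.934/60 = 64.8322333
  S → negative
  Longitude: degrees = first 3 digits = 169, minutes = 7.64192; 169 + 7.64192/60 = 169.1273653
  E ⇒ keep positive
Point 3:
  φ: 30′ + 22.86″ = 30.38100′; 68 + 30.38100/60 = 68.5063500
  S ⇒ negate
  Lon: 147 + 12/60 + 27.87/3600 = 147.2077417
  E → positive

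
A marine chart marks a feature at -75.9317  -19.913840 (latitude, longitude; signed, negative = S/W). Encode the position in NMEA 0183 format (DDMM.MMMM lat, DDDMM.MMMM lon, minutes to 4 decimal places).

Latitude is negative → S; |value| = 75.931700
Lat: minutes = (75.931700 − 75) × 60 = 55.902000
Longitude is negative → W; |value| = 19.913840
Lon: 19° + 0.913840 × 60 = 19° 54.830400′

7555.9020,S / 01954.8304,W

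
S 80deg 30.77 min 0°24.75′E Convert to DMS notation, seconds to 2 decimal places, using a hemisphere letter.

80°30′46.20″ S, 0°24′45.00″ E

Latitude: 30.77000′ → 30′ and 0.77000 × 60 = 46.2000″
Lon: 24.75000′ → 24′ and 0.75000 × 60 = 45.0000″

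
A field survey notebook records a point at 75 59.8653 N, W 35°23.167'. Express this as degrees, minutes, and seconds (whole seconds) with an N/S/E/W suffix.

75°59′52″ N, 35°23′10″ W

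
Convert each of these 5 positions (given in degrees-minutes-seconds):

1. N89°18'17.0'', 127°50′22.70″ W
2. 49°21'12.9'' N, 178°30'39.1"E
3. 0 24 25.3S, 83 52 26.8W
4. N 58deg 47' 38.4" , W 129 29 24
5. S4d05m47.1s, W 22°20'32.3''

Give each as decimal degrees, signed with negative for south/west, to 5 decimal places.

1. 89.30472, -127.83964
2. 49.35358, 178.51086
3. -0.40703, -83.87411
4. 58.79400, -129.49000
5. -4.09642, -22.34231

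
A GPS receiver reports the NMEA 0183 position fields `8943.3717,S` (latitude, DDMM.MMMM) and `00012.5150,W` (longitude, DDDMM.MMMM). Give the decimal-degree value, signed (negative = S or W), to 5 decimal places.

-89.72286, -0.20858

Lat: degrees = first 2 digits = 89, minutes = 43.3717; 89 + 43.3717/60 = 89.722862
hemisphere S, so the sign is −
Longitude: split at 3 digits → 000° and 12.515′; 0 + 12.515/60 = 0.208583
W → negative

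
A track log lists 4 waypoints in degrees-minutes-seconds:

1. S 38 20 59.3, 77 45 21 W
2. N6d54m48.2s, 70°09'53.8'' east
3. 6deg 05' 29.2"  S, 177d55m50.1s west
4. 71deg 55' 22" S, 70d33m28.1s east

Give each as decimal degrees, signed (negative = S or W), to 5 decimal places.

1. -38.34981, -77.75583
2. 6.91339, 70.16494
3. -6.09144, -177.93058
4. -71.92278, 70.55781

Point 1:
  Lat: 38° + 20/60 + 59.3/3600 = 38 + 0.333333 + 0.016472 = 38.349806
  hemisphere S, so the sign is −
  λ: 77° + 45/60 + 21/3600 = 77 + 0.750000 + 0.005833 = 77.755833
  W ⇒ negate
Point 2:
  Lat: 6 + 54/60 + 48.2/3600 = 6.913389
  N ⇒ keep positive
  Longitude: 70° + 9/60 + 53.8/3600 = 70 + 0.150000 + 0.014944 = 70.164944
  E → positive
Point 3:
  φ: 6° + 5/60 + 29.2/3600 = 6 + 0.083333 + 0.008111 = 6.091444
  S ⇒ negate
  Lon: 177° + 55/60 + 50.1/3600 = 177 + 0.916667 + 0.013917 = 177.930583
  W → negative
Point 4:
  φ: 71 + 55/60 + 22/3600 = 71.922778
  S ⇒ negate
  λ: 33′ + 28.1″ = 33.46833′; 70 + 33.46833/60 = 70.557806
  E ⇒ keep positive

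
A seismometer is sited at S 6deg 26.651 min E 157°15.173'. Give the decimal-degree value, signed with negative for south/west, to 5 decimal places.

Latitude: 26.651′ = 0.444183°; total 6.444183
hemisphere S, so the sign is −
λ: 157 + 15.173/60 = 157.252883
E → positive

-6.44418, 157.25288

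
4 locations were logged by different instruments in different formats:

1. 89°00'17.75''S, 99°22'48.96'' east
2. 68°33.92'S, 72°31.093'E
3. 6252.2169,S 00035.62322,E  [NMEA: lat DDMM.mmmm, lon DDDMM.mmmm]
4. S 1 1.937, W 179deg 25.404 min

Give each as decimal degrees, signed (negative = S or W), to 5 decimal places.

Point 1:
  Lat: 89° + 0/60 + 17.75/3600 = 89 + 0.000000 + 0.004931 = 89.004931
  hemisphere S, so the sign is −
  Lon: 99 + 22/60 + 48.96/3600 = 99.380267
  E ⇒ keep positive
Point 2:
  φ: 33.92′ = 0.565333°; total 68.565333
  hemisphere S, so the sign is −
  λ: 31.093′ = 0.518217°; total 72.518217
  E → positive
Point 3:
  Latitude: split at 2 digits → 62° and 52.2169′; 62 + 52.2169/60 = 62.870282
  hemisphere S, so the sign is −
  Longitude: split at 3 digits → 000° and 35.62322′; 0 + 35.62322/60 = 0.593720
  E → positive
Point 4:
  Lat: 1 + 1.937/60 = 1.032283
  S → negative
  Longitude: 25.404′ = 0.423400°; total 179.423400
  hemisphere W, so the sign is −

1. -89.00493, 99.38027
2. -68.56533, 72.51822
3. -62.87028, 0.59372
4. -1.03228, -179.42340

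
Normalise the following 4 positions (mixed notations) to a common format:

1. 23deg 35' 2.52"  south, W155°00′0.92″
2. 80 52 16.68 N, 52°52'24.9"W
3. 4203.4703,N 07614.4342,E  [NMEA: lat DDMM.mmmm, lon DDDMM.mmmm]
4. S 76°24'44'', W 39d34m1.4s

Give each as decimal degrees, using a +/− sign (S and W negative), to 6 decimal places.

1. -23.584033, -155.000256
2. 80.871300, -52.873583
3. 42.057838, 76.240570
4. -76.412222, -39.567056

Point 1:
  Lat: 23° + 35/60 + 2.52/3600 = 23 + 0.583333 + 0.000700 = 23.5840333
  S ⇒ negate
  λ: 0′ + 0.92″ = 0.01533′; 155 + 0.01533/60 = 155.0002556
  W → negative
Point 2:
  φ: 80° + 52/60 + 16.68/3600 = 80 + 0.866667 + 0.004633 = 80.8713000
  N ⇒ keep positive
  Lon: 52 + 52/60 + 24.9/3600 = 52.8735833
  W ⇒ negate
Point 3:
  Lat: split at 2 digits → 42° and 3.4703′; 42 + 3.4703/60 = 42.0578383
  N ⇒ keep positive
  Longitude: degrees = first 3 digits = 76, minutes = 14.4342; 76 + 14.4342/60 = 76.2405700
  E ⇒ keep positive
Point 4:
  Latitude: 76° + 24/60 + 44/3600 = 76 + 0.400000 + 0.012222 = 76.4122222
  S ⇒ negate
  Lon: 34′ + 1.4″ = 34.02333′; 39 + 34.02333/60 = 39.5670556
  W ⇒ negate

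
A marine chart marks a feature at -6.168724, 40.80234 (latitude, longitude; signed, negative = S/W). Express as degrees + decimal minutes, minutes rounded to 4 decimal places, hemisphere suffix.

6° 10.1234′ S, 40° 48.1404′ E

Latitude is negative → S; |value| = 6.168724
Lat: fractional part 0.168724 → 10.123440 minutes
Longitude: fractional part 0.802340 → 48.140400 minutes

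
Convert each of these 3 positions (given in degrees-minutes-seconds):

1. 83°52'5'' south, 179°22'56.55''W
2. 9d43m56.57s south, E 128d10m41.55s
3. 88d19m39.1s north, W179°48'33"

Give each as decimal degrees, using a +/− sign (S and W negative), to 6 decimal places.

1. -83.868056, -179.382375
2. -9.732381, 128.178208
3. 88.327528, -179.809167

Point 1:
  Lat: 83 + 52/60 + 5/3600 = 83.8680556
  S → negative
  Lon: 179 + 22/60 + 56.55/3600 = 179.3823750
  hemisphere W, so the sign is −
Point 2:
  φ: 9° + 43/60 + 56.57/3600 = 9 + 0.716667 + 0.015714 = 9.7323806
  hemisphere S, so the sign is −
  λ: 128 + 10/60 + 41.55/3600 = 128.1782083
  E → positive
Point 3:
  φ: 88 + 19/60 + 39.1/3600 = 88.3275278
  N → positive
  Longitude: 179 + 48/60 + 33/3600 = 179.8091667
  hemisphere W, so the sign is −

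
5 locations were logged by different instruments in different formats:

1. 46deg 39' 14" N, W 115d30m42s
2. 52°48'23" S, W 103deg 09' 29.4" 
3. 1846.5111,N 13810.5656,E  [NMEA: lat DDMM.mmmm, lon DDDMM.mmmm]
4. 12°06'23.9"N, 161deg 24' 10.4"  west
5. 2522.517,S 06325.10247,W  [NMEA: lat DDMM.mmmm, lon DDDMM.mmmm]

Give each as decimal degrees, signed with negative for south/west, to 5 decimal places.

1. 46.65389, -115.51167
2. -52.80639, -103.15817
3. 18.77519, 138.17609
4. 12.10664, -161.40289
5. -25.37528, -63.41837

Point 1:
  φ: 39′ + 14″ = 39.23333′; 46 + 39.23333/60 = 46.653889
  N → positive
  λ: 115° + 30/60 + 42/3600 = 115 + 0.500000 + 0.011667 = 115.511667
  W → negative
Point 2:
  Lat: 52 + 48/60 + 23/3600 = 52.806389
  S ⇒ negate
  Lon: 103° + 9/60 + 29.4/3600 = 103 + 0.150000 + 0.008167 = 103.158167
  W ⇒ negate
Point 3:
  Lat: split at 2 digits → 18° and 46.5111′; 18 + 46.5111/60 = 18.775185
  N ⇒ keep positive
  Longitude: split at 3 digits → 138° and 10.5656′; 138 + 10.5656/60 = 138.176093
  E → positive
Point 4:
  Lat: 6′ + 23.9″ = 6.39833′; 12 + 6.39833/60 = 12.106639
  N ⇒ keep positive
  λ: 24′ + 10.4″ = 24.17333′; 161 + 24.17333/60 = 161.402889
  hemisphere W, so the sign is −
Point 5:
  Latitude: split at 2 digits → 25° and 22.517′; 25 + 22.517/60 = 25.375283
  S ⇒ negate
  Lon: degrees = first 3 digits = 63, minutes = 25.10247; 63 + 25.10247/60 = 63.418375
  W ⇒ negate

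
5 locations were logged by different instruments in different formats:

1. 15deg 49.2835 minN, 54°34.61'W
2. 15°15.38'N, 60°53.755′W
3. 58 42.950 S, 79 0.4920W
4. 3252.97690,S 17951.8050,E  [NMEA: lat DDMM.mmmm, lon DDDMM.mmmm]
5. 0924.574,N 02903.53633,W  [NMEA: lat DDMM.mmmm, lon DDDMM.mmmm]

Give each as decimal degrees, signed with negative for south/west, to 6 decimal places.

Point 1:
  φ: 49.2835′ = 0.821392°; total 15.8213917
  N ⇒ keep positive
  Lon: 34.61′ = 0.576833°; total 54.5768333
  W ⇒ negate
Point 2:
  Latitude: 15 + 15.38/60 = 15.2563333
  N → positive
  Lon: 60 + 53.755/60 = 60.8959167
  W → negative
Point 3:
  Lat: 42.95′ = 0.715833°; total 58.7158333
  hemisphere S, so the sign is −
  λ: 79 + 0.492/60 = 79.0082000
  W → negative
Point 4:
  Latitude: degrees = first 2 digits = 32, minutes = 52.9769; 32 + 52.9769/60 = 32.8829483
  S → negative
  Lon: split at 3 digits → 179° and 51.805′; 179 + 51.805/60 = 179.8634167
  E → positive
Point 5:
  φ: split at 2 digits → 09° and 24.574′; 9 + 24.574/60 = 9.4095667
  N → positive
  Lon: split at 3 digits → 029° and 3.53633′; 29 + 3.53633/60 = 29.0589388
  hemisphere W, so the sign is −

1. 15.821392, -54.576833
2. 15.256333, -60.895917
3. -58.715833, -79.008200
4. -32.882948, 179.863417
5. 9.409567, -29.058939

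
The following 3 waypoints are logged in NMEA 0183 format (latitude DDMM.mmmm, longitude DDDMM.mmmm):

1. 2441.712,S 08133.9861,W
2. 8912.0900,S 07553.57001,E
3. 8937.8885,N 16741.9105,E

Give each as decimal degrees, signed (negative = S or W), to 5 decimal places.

1. -24.69520, -81.56644
2. -89.20150, 75.89283
3. 89.63148, 167.69851

Point 1:
  Lat: degrees = first 2 digits = 24, minutes = 41.712; 24 + 41.712/60 = 24.695200
  hemisphere S, so the sign is −
  λ: degrees = first 3 digits = 81, minutes = 33.9861; 81 + 33.9861/60 = 81.566435
  hemisphere W, so the sign is −
Point 2:
  Latitude: degrees = first 2 digits = 89, minutes = 12.09; 89 + 12.09/60 = 89.201500
  S ⇒ negate
  Lon: degrees = first 3 digits = 75, minutes = 53.57001; 75 + 53.57001/60 = 75.892834
  E → positive
Point 3:
  φ: split at 2 digits → 89° and 37.8885′; 89 + 37.8885/60 = 89.631475
  N ⇒ keep positive
  Longitude: degrees = first 3 digits = 167, minutes = 41.9105; 167 + 41.9105/60 = 167.698508
  E ⇒ keep positive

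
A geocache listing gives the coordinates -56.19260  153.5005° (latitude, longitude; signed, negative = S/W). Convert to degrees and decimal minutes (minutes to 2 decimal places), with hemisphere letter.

56° 11.56′ S, 153° 30.03′ E

Latitude is negative → S; |value| = 56.192600
φ: minutes = (56.192600 − 56) × 60 = 11.5560
Lon: minutes = (153.500500 − 153) × 60 = 30.0300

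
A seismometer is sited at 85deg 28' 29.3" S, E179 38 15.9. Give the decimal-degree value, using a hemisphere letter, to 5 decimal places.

85.47481° S, 179.63775° E

φ: 85 + 28/60 + 29.3/3600 = 85.474806
Longitude: 179° + 38/60 + 15.9/3600 = 179 + 0.633333 + 0.004417 = 179.637750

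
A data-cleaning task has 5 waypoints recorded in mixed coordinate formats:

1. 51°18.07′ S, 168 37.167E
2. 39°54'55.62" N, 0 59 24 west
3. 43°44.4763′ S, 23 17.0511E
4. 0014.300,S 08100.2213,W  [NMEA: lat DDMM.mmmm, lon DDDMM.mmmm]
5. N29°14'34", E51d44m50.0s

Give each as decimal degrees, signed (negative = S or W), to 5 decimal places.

Point 1:
  φ: 51 + 18.07/60 = 51.301167
  S → negative
  Longitude: 168 + 37.167/60 = 168.619450
  E → positive
Point 2:
  Lat: 54′ + 55.62″ = 54.92700′; 39 + 54.92700/60 = 39.915450
  N → positive
  Lon: 0 + 59/60 + 24/3600 = 0.990000
  hemisphere W, so the sign is −
Point 3:
  Lat: 44.4763′ = 0.741272°; total 43.741272
  S → negative
  Longitude: 17.0511′ = 0.284185°; total 23.284185
  E → positive
Point 4:
  φ: degrees = first 2 digits = 0, minutes = 14.3; 0 + 14.3/60 = 0.238333
  S ⇒ negate
  λ: split at 3 digits → 081° and 0.2213′; 81 + 0.2213/60 = 81.003688
  W ⇒ negate
Point 5:
  Latitude: 29° + 14/60 + 34/3600 = 29 + 0.233333 + 0.009444 = 29.242778
  N ⇒ keep positive
  Lon: 51 + 44/60 + 50/3600 = 51.747222
  E → positive

1. -51.30117, 168.61945
2. 39.91545, -0.99000
3. -43.74127, 23.28419
4. -0.23833, -81.00369
5. 29.24278, 51.74722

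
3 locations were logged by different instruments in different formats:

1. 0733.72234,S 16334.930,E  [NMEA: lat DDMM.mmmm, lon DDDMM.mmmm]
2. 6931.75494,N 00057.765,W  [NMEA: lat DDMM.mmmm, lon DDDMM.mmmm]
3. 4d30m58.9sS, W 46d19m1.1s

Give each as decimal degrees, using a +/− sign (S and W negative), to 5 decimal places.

1. -7.56204, 163.58217
2. 69.52925, -0.96275
3. -4.51636, -46.31697

Point 1:
  Lat: degrees = first 2 digits = 7, minutes = 33.72234; 7 + 33.72234/60 = 7.562039
  hemisphere S, so the sign is −
  Longitude: degrees = first 3 digits = 163, minutes = 34.93; 163 + 34.93/60 = 163.582167
  E → positive
Point 2:
  Latitude: degrees = first 2 digits = 69, minutes = 31.75494; 69 + 31.75494/60 = 69.529249
  N → positive
  Longitude: split at 3 digits → 000° and 57.765′; 0 + 57.765/60 = 0.962750
  W → negative
Point 3:
  φ: 4 + 30/60 + 58.9/3600 = 4.516361
  S ⇒ negate
  λ: 19′ + 1.1″ = 19.01833′; 46 + 19.01833/60 = 46.316972
  W ⇒ negate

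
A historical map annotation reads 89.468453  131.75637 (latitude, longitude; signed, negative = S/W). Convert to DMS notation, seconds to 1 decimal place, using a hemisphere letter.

Lat: whole degrees 89; 28.10718′ → 28′ and 6.431″
Longitude: 0.756370 × 60 = 45.38220′ → 45′, remainder × 60 = 22.932″

89°28′6.4″ N, 131°45′22.9″ E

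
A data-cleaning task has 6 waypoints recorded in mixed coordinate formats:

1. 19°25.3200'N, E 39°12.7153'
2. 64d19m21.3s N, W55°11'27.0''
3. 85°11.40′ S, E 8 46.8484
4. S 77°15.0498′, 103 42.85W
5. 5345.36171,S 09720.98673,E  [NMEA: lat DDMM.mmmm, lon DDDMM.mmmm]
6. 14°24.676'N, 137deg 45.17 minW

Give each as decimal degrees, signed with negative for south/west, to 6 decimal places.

1. 19.422000, 39.211922
2. 64.322583, -55.190833
3. -85.190000, 8.780807
4. -77.250830, -103.714167
5. -53.756029, 97.349779
6. 14.411267, -137.752833

Point 1:
  Latitude: 19 + 25.32/60 = 19.4220000
  N ⇒ keep positive
  Longitude: 12.7153′ = 0.211922°; total 39.2119217
  E → positive
Point 2:
  Latitude: 19′ + 21.3″ = 19.35500′; 64 + 19.35500/60 = 64.3225833
  N → positive
  Lon: 11′ + 27″ = 11.45000′; 55 + 11.45000/60 = 55.1908333
  W ⇒ negate
Point 3:
  Latitude: 11.4′ = 0.190000°; total 85.1900000
  hemisphere S, so the sign is −
  λ: 46.8484′ = 0.780807°; total 8.7808067
  E → positive
Point 4:
  Latitude: 15.0498′ = 0.250830°; total 77.2508300
  S ⇒ negate
  λ: 103 + 42.85/60 = 103.7141667
  W ⇒ negate
Point 5:
  Lat: degrees = first 2 digits = 53, minutes = 45.36171; 53 + 45.36171/60 = 53.7560285
  S → negative
  Longitude: degrees = first 3 digits = 97, minutes = 20.98673; 97 + 20.98673/60 = 97.3497788
  E ⇒ keep positive
Point 6:
  Lat: 14 + 24.676/60 = 14.4112667
  N → positive
  Lon: 137 + 45.17/60 = 137.7528333
  W → negative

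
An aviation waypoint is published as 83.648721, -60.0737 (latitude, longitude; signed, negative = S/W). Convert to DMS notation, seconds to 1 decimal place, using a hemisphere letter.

83°38′55.4″ N, 60°04′25.3″ W

Latitude: whole degrees 83; 38.92326′ → 38′ and 55.396″
Longitude is negative → W; |value| = 60.073700
Lon: 0.073700° → 4.42200′; 0.42200 × 60 = 25.320″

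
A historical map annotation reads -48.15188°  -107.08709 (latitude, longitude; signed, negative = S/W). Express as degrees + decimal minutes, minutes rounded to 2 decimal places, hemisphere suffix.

Latitude is negative → S; |value| = 48.151880
φ: fractional part 0.151880 → 9.1128 minutes
Longitude is negative → W; |value| = 107.087090
λ: fractional part 0.087090 → 5.2254 minutes

48° 9.11′ S, 107° 5.23′ W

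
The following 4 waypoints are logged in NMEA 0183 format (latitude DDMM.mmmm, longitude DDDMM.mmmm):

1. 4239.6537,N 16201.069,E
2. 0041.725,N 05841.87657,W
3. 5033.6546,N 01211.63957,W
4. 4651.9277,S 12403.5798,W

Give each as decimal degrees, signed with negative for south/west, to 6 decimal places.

1. 42.660895, 162.017817
2. 0.695417, -58.697943
3. 50.560910, -12.193993
4. -46.865462, -124.059663

Point 1:
  Latitude: degrees = first 2 digits = 42, minutes = 39.6537; 42 + 39.6537/60 = 42.6608950
  N → positive
  λ: split at 3 digits → 162° and 1.069′; 162 + 1.069/60 = 162.0178167
  E ⇒ keep positive
Point 2:
  Latitude: split at 2 digits → 00° and 41.725′; 0 + 41.725/60 = 0.6954167
  N ⇒ keep positive
  Lon: degrees = first 3 digits = 58, minutes = 41.87657; 58 + 41.87657/60 = 58.6979428
  W → negative
Point 3:
  φ: split at 2 digits → 50° and 33.6546′; 50 + 33.6546/60 = 50.5609100
  N → positive
  λ: split at 3 digits → 012° and 11.63957′; 12 + 11.63957/60 = 12.1939928
  W → negative
Point 4:
  φ: split at 2 digits → 46° and 51.9277′; 46 + 51.9277/60 = 46.8654617
  hemisphere S, so the sign is −
  Lon: degrees = first 3 digits = 124, minutes = 3.5798; 124 + 3.5798/60 = 124.0596633
  W ⇒ negate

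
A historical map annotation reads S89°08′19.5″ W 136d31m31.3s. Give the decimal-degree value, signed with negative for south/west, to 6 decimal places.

φ: 8′ + 19.5″ = 8.32500′; 89 + 8.32500/60 = 89.1387500
hemisphere S, so the sign is −
λ: 136° + 31/60 + 31.3/3600 = 136 + 0.516667 + 0.008694 = 136.5253611
W ⇒ negate

-89.138750, -136.525361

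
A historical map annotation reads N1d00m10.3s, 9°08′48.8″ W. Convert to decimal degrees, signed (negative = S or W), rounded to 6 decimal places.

φ: 1 + 0/60 + 10.3/3600 = 1.0028611
N → positive
Lon: 9° + 8/60 + 48.8/3600 = 9 + 0.133333 + 0.013556 = 9.1468889
W → negative

1.002861, -9.146889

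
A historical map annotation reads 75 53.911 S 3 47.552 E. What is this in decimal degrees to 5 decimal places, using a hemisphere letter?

Latitude: 75 + 53.911/60 = 75.898517
Longitude: 47.552′ = 0.792533°; total 3.792533

75.89852° S, 3.79253° E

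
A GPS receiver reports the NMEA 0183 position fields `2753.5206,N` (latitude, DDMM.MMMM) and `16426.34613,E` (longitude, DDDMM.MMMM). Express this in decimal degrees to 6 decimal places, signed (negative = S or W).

27.892010, 164.439102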